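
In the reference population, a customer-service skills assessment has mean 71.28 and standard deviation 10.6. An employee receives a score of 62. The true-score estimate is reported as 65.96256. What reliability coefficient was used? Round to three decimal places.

T̂ = ρX + (1 − ρ)μ  ⇒  T̂ − μ = ρ(X − μ)
ρ = (T̂ − μ)/(X − μ) = (65.96256 − 71.28) / (62 − 71.28) = -5.31744 / -9.28 = 0.57300

0.573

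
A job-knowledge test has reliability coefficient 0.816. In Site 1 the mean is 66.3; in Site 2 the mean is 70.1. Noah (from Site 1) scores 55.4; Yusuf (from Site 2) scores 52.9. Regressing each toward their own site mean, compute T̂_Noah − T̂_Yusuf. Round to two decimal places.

1.34

T̂_Noah = 0.816(55.4) + 0.184(66.3) = 57.4056
T̂_Yusuf = 0.816(52.9) + 0.184(70.1) = 56.0648
Difference = 57.4056 − 56.0648 = 1.3408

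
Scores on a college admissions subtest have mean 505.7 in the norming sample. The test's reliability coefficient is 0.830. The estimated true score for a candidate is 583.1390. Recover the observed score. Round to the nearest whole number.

599

T̂ = ρX + (1 − ρ)μ  ⇒  X = (T̂ − (1 − ρ)μ) / ρ
X = (583.1390 − 0.170 × 505.7) / 0.830 = (583.1390 − 85.9690) / 0.830 = 497.1700 / 0.830 = 599.00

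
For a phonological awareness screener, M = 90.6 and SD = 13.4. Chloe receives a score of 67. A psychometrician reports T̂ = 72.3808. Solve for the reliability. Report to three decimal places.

T̂ = ρX + (1 − ρ)μ  ⇒  T̂ − μ = ρ(X − μ)
ρ = (T̂ − μ)/(X − μ) = (72.3808 − 90.6) / (67 − 90.6) = -18.2192 / -23.6 = 0.77200

0.772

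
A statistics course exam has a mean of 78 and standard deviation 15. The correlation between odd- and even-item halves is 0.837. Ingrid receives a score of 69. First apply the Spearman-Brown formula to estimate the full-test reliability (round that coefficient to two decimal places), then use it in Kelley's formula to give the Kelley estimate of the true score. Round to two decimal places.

69.81

Spearman-Brown: ρ = 2r/(1 + r) = 2(0.837)/(1 + 0.837) = 1.6740/1.837 = 0.9113 → 0.91
Kelley's formula gives T̂ = 0.91·69 + 0.09·78 = 62.79 + 7.02 = 69.810.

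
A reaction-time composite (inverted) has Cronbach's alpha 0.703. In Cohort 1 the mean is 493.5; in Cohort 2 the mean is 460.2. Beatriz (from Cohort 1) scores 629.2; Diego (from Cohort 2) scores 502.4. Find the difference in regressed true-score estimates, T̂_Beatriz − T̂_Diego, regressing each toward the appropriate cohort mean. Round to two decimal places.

T̂_Beatriz = 0.703(629.2) + 0.297(493.5) = 588.8971
T̂_Diego = 0.703(502.4) + 0.297(460.2) = 489.8666
Difference = 588.8971 − 489.8666 = 99.0305

99.03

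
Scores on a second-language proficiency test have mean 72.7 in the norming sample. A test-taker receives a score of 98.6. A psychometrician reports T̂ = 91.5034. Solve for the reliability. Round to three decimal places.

0.726

T̂ = ρX + (1 − ρ)μ  ⇒  T̂ − μ = ρ(X − μ)
ρ = (T̂ − μ)/(X − μ) = (91.5034 − 72.7) / (98.6 − 72.7) = 18.8034 / 25.9 = 0.72600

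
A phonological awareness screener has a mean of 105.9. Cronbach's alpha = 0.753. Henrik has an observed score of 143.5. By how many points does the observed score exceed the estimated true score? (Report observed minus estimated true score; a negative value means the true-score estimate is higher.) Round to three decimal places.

T̂ = ρX + (1 − ρ)μ
  = 0.753 × 143.5 + 0.247 × 105.9
  = 108.0555 + 26.1573
  = 134.21280
  ≈ 134.2128
X − T̂ = 143.5 − 134.2128 = 9.2872 → 9.287

9.287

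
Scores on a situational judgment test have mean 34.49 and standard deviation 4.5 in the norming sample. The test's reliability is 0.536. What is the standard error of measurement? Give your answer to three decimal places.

3.065

SEM = SD · √(1 − ρ) = 4.5 × √0.464 = 4.5 × 0.6812 = 3.0653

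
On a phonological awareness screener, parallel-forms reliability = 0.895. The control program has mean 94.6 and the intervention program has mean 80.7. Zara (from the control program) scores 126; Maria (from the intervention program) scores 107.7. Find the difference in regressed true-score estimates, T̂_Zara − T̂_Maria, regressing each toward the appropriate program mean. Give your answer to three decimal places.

17.838

T̂_Zara = 0.895(126) + 0.105(94.6) = 122.70300
T̂_Maria = 0.895(107.7) + 0.105(80.7) = 104.86500
Difference = 122.70300 − 104.86500 = 17.83800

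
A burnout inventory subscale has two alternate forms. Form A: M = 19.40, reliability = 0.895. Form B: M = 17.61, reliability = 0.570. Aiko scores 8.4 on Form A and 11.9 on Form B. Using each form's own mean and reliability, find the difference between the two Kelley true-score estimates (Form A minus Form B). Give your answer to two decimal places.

T̂_A = 0.895(8.4) + 0.105(19.40) = 9.5550
T̂_B = 0.570(11.9) + 0.430(17.61) = 14.3553
T̂_A − T̂_B = -4.8003

-4.80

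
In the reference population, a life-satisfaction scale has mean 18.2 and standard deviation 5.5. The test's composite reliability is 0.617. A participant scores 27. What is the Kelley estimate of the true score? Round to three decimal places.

T̂ = ρX + (1 − ρ)μ
  = 0.617 × 27 + 0.383 × 18.2
  = 16.659 + 6.9706
  = 23.6296
  ≈ 23.630

23.630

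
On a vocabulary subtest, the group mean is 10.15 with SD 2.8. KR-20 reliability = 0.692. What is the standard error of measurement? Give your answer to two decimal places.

1.55

SEM = SD · √(1 − ρ) = 2.8 × √0.308 = 2.8 × 0.5550 = 1.554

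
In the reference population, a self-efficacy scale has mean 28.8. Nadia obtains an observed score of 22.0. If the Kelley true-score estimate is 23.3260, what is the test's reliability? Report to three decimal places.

T̂ = ρX + (1 − ρ)μ  ⇒  T̂ − μ = ρ(X − μ)
ρ = (T̂ − μ)/(X − μ) = (23.3260 − 28.8) / (22.0 − 28.8) = -5.4740 / -6.8 = 0.80500

0.805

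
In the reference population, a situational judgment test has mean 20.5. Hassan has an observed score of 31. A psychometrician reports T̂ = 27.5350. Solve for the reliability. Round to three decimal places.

0.670

T̂ = ρX + (1 − ρ)μ  ⇒  T̂ − μ = ρ(X − μ)
ρ = (T̂ − μ)/(X − μ) = (27.5350 − 20.5) / (31 − 20.5) = 7.0350 / 10.5 = 0.67000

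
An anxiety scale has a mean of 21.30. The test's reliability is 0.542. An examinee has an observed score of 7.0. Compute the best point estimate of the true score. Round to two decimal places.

Weight the observed score by reliability and the mean by (1 − reliability): T̂ = 0.542·7.0 + 0.458·21.30 = 3.7940 + 9.75540 = 13.549.

13.55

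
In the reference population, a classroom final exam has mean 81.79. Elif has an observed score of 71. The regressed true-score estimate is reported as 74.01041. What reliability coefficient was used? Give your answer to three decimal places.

T̂ = ρX + (1 − ρ)μ  ⇒  T̂ − μ = ρ(X − μ)
ρ = (T̂ − μ)/(X − μ) = (74.01041 − 81.79) / (71 − 81.79) = -7.77959 / -10.79 = 0.72100

0.721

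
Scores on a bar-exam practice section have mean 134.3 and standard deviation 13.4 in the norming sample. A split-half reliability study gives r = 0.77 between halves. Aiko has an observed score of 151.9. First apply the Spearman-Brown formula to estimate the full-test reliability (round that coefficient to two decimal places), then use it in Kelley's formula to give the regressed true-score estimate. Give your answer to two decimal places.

149.61

Spearman-Brown: ρ = 2r/(1 + r) = 2(0.77)/(1 + 0.77) = 1.540/1.77 = 0.8701 → 0.87
T̂ = 0.87(151.9) + 0.13(134.3) = 132.153 + 17.459 = 149.612 → 149.61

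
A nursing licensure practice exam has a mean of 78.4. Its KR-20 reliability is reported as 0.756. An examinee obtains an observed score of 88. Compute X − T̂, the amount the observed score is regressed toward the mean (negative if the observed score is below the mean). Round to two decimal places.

Kelley's formula gives T̂ = 0.756·88 + 0.244·78.4 = 66.528 + 19.1296 = 85.6576.
X − T̂ = 88 − 85.658 = 2.342 → 2.34

2.34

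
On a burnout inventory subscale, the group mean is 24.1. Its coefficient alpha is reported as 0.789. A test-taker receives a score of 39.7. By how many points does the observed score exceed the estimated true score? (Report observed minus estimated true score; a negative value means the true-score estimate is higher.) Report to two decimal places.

T̂ = ρX + (1 − ρ)μ
  = 0.789 × 39.7 + 0.211 × 24.1
  = 31.3233 + 5.0851
  = 36.4084
  ≈ 36.408
X − T̂ = 39.7 − 36.408 = 3.292 → 3.29

3.29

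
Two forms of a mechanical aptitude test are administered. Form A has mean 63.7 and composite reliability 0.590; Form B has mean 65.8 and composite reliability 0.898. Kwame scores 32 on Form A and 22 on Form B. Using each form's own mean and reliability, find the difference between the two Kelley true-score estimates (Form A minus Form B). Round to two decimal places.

18.53

T̂_A = 0.590(32) + 0.410(63.7) = 44.9970
T̂_B = 0.898(22) + 0.102(65.8) = 26.4676
T̂_A − T̂_B = 18.5294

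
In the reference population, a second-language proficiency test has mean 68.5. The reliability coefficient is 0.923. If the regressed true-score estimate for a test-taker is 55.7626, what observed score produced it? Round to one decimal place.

54.7

T̂ = ρX + (1 − ρ)μ  ⇒  X = (T̂ − (1 − ρ)μ) / ρ
X = (55.7626 − 0.077 × 68.5) / 0.923 = (55.7626 − 5.2745) / 0.923 = 50.4881 / 0.923 = 54.700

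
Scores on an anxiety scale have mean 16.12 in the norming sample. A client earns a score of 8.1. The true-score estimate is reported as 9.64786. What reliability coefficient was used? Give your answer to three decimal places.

0.807

T̂ = ρX + (1 − ρ)μ  ⇒  T̂ − μ = ρ(X − μ)
ρ = (T̂ − μ)/(X − μ) = (9.64786 − 16.12) / (8.1 − 16.12) = -6.47214 / -8.02 = 0.80700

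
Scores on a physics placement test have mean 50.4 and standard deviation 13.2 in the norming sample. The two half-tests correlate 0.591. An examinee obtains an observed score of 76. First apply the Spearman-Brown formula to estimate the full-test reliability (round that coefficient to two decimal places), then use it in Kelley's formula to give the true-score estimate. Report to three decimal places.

Spearman-Brown: ρ = 2r/(1 + r) = 2(0.591)/(1 + 0.591) = 1.1820/1.591 = 0.7429 → 0.74
T̂ = ρX + (1 − ρ)μ
  = 0.74 × 76 + 0.26 × 50.4
  = 56.24 + 13.104
  = 69.3440
  ≈ 69.344

69.344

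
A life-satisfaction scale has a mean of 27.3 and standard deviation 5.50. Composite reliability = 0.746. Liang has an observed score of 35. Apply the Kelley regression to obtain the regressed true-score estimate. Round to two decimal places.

Regress the observed score toward the mean by the unreliability: T̂ = 0.746·35 + 0.254·27.3 = 26.110 + 6.9342 = 33.044.

33.04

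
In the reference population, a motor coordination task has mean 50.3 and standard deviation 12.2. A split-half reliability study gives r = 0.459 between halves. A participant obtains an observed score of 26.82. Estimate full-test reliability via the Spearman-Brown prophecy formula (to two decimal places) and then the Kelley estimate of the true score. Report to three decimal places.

35.508

Spearman-Brown: ρ = 2r/(1 + r) = 2(0.459)/(1 + 0.459) = 0.9180/1.459 = 0.6292 → 0.63
Regress the observed score toward the mean by the unreliability: T̂ = 0.63·26.82 + 0.37·50.3 = 16.8966 + 18.611 = 35.5076.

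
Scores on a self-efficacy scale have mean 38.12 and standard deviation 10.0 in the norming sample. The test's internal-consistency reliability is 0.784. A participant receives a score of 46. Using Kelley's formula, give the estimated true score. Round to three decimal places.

44.298

T̂ = 0.784(46) + 0.216(38.12) = 36.064 + 8.23392 = 44.2979 → 44.298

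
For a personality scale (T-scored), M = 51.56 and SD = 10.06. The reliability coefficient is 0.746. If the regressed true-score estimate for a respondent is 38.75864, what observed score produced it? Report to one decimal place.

T̂ = ρX + (1 − ρ)μ  ⇒  X = (T̂ − (1 − ρ)μ) / ρ
X = (38.75864 − 0.254 × 51.56) / 0.746 = (38.75864 − 13.09624) / 0.746 = 25.66240 / 0.746 = 34.400

34.4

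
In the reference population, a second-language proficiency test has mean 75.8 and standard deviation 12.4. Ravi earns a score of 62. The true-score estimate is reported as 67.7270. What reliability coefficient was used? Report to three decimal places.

T̂ = ρX + (1 − ρ)μ  ⇒  T̂ − μ = ρ(X − μ)
ρ = (T̂ − μ)/(X − μ) = (67.7270 − 75.8) / (62 − 75.8) = -8.0730 / -13.8 = 0.58500

0.585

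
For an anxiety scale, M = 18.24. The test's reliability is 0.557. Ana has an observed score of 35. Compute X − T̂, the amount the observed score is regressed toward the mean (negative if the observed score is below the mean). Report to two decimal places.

7.42

T̂ = 0.557(35) + 0.443(18.24) = 19.495 + 8.08032 = 27.5753 → 27.575
X − T̂ = 35 − 27.575 = 7.425 → 7.42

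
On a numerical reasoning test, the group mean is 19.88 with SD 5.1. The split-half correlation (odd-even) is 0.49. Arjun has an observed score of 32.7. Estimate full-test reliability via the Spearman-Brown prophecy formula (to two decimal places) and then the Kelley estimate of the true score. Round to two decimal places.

Spearman-Brown: ρ = 2r/(1 + r) = 2(0.49)/(1 + 0.49) = 0.980/1.49 = 0.6577 → 0.66
Weight the observed score by reliability and the mean by (1 − reliability): T̂ = 0.66·32.7 + 0.34·19.88 = 21.582 + 6.7592 = 28.341.

28.34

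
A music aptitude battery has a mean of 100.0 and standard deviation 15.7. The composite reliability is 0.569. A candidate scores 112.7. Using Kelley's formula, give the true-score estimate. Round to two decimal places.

Kelley's formula gives T̂ = 0.569·112.7 + 0.431·100.0 = 64.1263 + 43.1000 = 107.226.

107.23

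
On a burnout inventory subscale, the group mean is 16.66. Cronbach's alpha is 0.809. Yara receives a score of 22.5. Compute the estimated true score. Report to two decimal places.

21.38

Regress the observed score toward the mean by the unreliability: T̂ = 0.809·22.5 + 0.191·16.66 = 18.2025 + 3.18206 = 21.385.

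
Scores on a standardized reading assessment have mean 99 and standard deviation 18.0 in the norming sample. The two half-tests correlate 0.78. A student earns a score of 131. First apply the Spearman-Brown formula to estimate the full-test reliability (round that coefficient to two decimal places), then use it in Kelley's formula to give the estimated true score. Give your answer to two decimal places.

Spearman-Brown: ρ = 2r/(1 + r) = 2(0.78)/(1 + 0.78) = 1.560/1.78 = 0.8764 → 0.88
T̂ = ρX + (1 − ρ)μ
  = 0.88 × 131 + 0.12 × 99
  = 115.28 + 11.88
  = 127.160
  ≈ 127.16

127.16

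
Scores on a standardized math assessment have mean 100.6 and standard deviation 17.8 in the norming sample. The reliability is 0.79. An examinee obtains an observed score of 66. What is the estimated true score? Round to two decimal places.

73.27

T̂ = ρX + (1 − ρ)μ
  = 0.79 × 66 + 0.21 × 100.6
  = 52.14 + 21.126
  = 73.266
  ≈ 73.27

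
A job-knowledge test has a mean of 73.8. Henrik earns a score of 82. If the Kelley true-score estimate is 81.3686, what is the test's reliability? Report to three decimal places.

0.923

T̂ = ρX + (1 − ρ)μ  ⇒  T̂ − μ = ρ(X − μ)
ρ = (T̂ − μ)/(X − μ) = (81.3686 − 73.8) / (82 − 73.8) = 7.5686 / 8.2 = 0.92300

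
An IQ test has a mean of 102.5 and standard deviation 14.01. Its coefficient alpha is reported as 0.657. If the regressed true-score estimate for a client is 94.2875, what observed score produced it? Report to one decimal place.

90.0

T̂ = ρX + (1 − ρ)μ  ⇒  X = (T̂ − (1 − ρ)μ) / ρ
X = (94.2875 − 0.343 × 102.5) / 0.657 = (94.2875 − 35.1575) / 0.657 = 59.1300 / 0.657 = 90.000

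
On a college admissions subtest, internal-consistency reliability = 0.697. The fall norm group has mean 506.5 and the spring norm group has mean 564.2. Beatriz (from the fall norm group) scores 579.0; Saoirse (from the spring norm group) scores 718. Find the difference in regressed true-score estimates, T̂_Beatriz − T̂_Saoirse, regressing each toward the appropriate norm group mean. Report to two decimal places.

-114.37

T̂_Beatriz = 0.697(579.0) + 0.303(506.5) = 557.0325
T̂_Saoirse = 0.697(718) + 0.303(564.2) = 671.3986
Difference = 557.0325 − 671.3986 = -114.3661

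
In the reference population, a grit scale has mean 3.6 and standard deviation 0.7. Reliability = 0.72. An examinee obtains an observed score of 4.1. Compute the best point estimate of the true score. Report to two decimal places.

3.96

Kelley's formula gives T̂ = 0.72·4.1 + 0.28·3.6 = 2.952 + 1.008 = 3.960.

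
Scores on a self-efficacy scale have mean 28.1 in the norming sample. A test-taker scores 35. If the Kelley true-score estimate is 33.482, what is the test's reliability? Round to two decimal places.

T̂ = ρX + (1 − ρ)μ  ⇒  T̂ − μ = ρ(X − μ)
ρ = (T̂ − μ)/(X − μ) = (33.482 − 28.1) / (35 − 28.1) = 5.382 / 6.9 = 0.7800

0.78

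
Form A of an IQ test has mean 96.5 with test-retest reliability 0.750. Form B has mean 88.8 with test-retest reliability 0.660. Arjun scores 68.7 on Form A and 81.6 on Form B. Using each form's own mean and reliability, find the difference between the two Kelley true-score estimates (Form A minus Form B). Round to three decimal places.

-8.398

T̂_A = 0.750(68.7) + 0.250(96.5) = 75.65000
T̂_B = 0.660(81.6) + 0.340(88.8) = 84.04800
T̂_A − T̂_B = -8.39800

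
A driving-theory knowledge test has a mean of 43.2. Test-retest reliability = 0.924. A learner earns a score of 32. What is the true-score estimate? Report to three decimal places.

T̂ = ρX + (1 − ρ)μ
  = 0.924 × 32 + 0.076 × 43.2
  = 29.568 + 3.2832
  = 32.8512
  ≈ 32.851

32.851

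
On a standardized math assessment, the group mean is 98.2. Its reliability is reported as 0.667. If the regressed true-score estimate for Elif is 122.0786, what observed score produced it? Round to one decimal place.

134.0

T̂ = ρX + (1 − ρ)μ  ⇒  X = (T̂ − (1 − ρ)μ) / ρ
X = (122.0786 − 0.333 × 98.2) / 0.667 = (122.0786 − 32.7006) / 0.667 = 89.3780 / 0.667 = 134.000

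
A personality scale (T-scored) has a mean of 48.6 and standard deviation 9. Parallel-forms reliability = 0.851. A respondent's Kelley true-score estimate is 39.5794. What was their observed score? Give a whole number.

38

T̂ = ρX + (1 − ρ)μ  ⇒  X = (T̂ − (1 − ρ)μ) / ρ
X = (39.5794 − 0.149 × 48.6) / 0.851 = (39.5794 − 7.2414) / 0.851 = 32.3380 / 0.851 = 38.00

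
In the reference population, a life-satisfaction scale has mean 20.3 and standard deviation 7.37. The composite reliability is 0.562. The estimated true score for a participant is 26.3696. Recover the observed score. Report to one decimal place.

31.1

T̂ = ρX + (1 − ρ)μ  ⇒  X = (T̂ − (1 − ρ)μ) / ρ
X = (26.3696 − 0.438 × 20.3) / 0.562 = (26.3696 − 8.8914) / 0.562 = 17.4782 / 0.562 = 31.100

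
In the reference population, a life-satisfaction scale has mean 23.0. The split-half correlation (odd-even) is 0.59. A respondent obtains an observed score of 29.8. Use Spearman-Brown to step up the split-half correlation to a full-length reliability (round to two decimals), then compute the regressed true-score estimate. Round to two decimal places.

28.03

Spearman-Brown: ρ = 2r/(1 + r) = 2(0.59)/(1 + 0.59) = 1.180/1.59 = 0.7421 → 0.74
Regress the observed score toward the mean by the unreliability: T̂ = 0.74·29.8 + 0.26·23.0 = 22.052 + 5.980 = 28.032.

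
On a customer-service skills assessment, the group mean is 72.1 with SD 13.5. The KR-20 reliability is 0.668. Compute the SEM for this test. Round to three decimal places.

7.779

SEM = SD · √(1 − ρ) = 13.5 × √0.332 = 13.5 × 0.5762 = 7.7786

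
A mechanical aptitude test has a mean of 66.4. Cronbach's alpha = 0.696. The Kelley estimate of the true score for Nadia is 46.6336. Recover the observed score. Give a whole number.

T̂ = ρX + (1 − ρ)μ  ⇒  X = (T̂ − (1 − ρ)μ) / ρ
X = (46.6336 − 0.304 × 66.4) / 0.696 = (46.6336 − 20.1856) / 0.696 = 26.4480 / 0.696 = 38.00

38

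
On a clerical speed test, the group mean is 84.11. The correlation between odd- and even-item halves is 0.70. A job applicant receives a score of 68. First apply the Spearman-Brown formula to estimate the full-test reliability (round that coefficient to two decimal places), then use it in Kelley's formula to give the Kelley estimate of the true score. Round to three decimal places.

70.900

Spearman-Brown: ρ = 2r/(1 + r) = 2(0.70)/(1 + 0.70) = 1.400/1.70 = 0.8235 → 0.82
Weight the observed score by reliability and the mean by (1 − reliability): T̂ = 0.82·68 + 0.18·84.11 = 55.76 + 15.1398 = 70.8998.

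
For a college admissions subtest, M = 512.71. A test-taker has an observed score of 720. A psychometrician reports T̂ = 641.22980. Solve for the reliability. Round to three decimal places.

T̂ = ρX + (1 − ρ)μ  ⇒  T̂ − μ = ρ(X − μ)
ρ = (T̂ − μ)/(X − μ) = (641.22980 − 512.71) / (720 − 512.71) = 128.51980 / 207.29 = 0.62000

0.620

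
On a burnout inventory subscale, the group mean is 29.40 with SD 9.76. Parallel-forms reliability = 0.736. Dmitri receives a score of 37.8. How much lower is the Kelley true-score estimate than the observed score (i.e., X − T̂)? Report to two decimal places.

T̂ = ρX + (1 − ρ)μ
  = 0.736 × 37.8 + 0.264 × 29.40
  = 27.8208 + 7.76160
  = 35.5824
  ≈ 35.582
X − T̂ = 37.8 − 35.582 = 2.218 → 2.22

2.22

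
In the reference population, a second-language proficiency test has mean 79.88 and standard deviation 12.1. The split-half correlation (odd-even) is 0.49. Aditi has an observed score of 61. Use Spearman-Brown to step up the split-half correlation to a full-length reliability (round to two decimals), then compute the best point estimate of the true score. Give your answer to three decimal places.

Spearman-Brown: ρ = 2r/(1 + r) = 2(0.49)/(1 + 0.49) = 0.980/1.49 = 0.6577 → 0.66
T̂ = 0.66(61) + 0.34(79.88) = 40.26 + 27.1592 = 67.4192 → 67.419

67.419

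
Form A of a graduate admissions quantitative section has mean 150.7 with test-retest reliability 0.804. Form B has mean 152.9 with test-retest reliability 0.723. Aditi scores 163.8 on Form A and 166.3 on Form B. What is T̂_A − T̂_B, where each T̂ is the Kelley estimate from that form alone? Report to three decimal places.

T̂_A = 0.804(163.8) + 0.196(150.7) = 161.23240
T̂_B = 0.723(166.3) + 0.277(152.9) = 162.58820
T̂_A − T̂_B = -1.35580

-1.356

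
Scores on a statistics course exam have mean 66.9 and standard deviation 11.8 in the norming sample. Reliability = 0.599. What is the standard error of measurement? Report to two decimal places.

7.47

SEM = SD · √(1 − ρ) = 11.8 × √0.401 = 11.8 × 0.6332 = 7.472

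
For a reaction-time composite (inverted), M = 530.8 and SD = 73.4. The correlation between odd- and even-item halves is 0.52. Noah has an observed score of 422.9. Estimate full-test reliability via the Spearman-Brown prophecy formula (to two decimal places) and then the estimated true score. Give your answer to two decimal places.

457.43

Spearman-Brown: ρ = 2r/(1 + r) = 2(0.52)/(1 + 0.52) = 1.040/1.52 = 0.6842 → 0.68
T̂ = 0.68(422.9) + 0.32(530.8) = 287.572 + 169.856 = 457.428 → 457.43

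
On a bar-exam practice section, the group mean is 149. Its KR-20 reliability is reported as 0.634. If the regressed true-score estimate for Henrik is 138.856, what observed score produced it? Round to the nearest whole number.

133

T̂ = ρX + (1 − ρ)μ  ⇒  X = (T̂ − (1 − ρ)μ) / ρ
X = (138.856 − 0.366 × 149) / 0.634 = (138.856 − 54.534) / 0.634 = 84.322 / 0.634 = 133.00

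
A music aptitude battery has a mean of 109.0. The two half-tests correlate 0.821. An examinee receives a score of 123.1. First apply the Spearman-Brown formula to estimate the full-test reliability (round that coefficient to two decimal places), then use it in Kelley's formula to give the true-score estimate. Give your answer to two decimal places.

121.69

Spearman-Brown: ρ = 2r/(1 + r) = 2(0.821)/(1 + 0.821) = 1.6420/1.821 = 0.9017 → 0.90
T̂ = ρX + (1 − ρ)μ
  = 0.90 × 123.1 + 0.10 × 109.0
  = 110.790 + 10.900
  = 121.690
  ≈ 121.69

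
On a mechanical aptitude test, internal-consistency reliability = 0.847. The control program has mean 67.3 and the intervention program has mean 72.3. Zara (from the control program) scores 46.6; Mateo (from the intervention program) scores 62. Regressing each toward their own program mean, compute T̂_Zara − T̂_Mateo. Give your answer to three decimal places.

T̂_Zara = 0.847(46.6) + 0.153(67.3) = 49.76710
T̂_Mateo = 0.847(62) + 0.153(72.3) = 63.57590
Difference = 49.76710 − 63.57590 = -13.80880

-13.809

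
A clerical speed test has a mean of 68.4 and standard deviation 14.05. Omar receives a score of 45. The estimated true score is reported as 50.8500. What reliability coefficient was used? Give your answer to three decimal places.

0.750

T̂ = ρX + (1 − ρ)μ  ⇒  T̂ − μ = ρ(X − μ)
ρ = (T̂ − μ)/(X − μ) = (50.8500 − 68.4) / (45 − 68.4) = -17.5500 / -23.4 = 0.75000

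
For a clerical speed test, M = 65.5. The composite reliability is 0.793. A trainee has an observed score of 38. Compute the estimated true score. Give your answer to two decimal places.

43.69

T̂ = ρX + (1 − ρ)μ
  = 0.793 × 38 + 0.207 × 65.5
  = 30.134 + 13.5585
  = 43.692
  ≈ 43.69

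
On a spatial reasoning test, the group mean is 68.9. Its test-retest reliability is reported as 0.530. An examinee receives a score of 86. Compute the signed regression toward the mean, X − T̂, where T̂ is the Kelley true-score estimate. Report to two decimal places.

T̂ = 0.530(86) + 0.470(68.9) = 45.580 + 32.3830 = 77.9630 → 77.963
X − T̂ = 86 − 77.963 = 8.037 → 8.04

8.04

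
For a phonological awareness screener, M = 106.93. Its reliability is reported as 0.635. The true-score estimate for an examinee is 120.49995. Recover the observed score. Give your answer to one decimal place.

128.3

T̂ = ρX + (1 − ρ)μ  ⇒  X = (T̂ − (1 − ρ)μ) / ρ
X = (120.49995 − 0.365 × 106.93) / 0.635 = (120.49995 − 39.02945) / 0.635 = 81.47050 / 0.635 = 128.300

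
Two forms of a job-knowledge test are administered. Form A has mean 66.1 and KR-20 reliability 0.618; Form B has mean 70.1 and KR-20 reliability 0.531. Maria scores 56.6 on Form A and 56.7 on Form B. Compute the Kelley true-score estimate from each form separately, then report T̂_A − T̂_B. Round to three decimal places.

T̂_A = 0.618(56.6) + 0.382(66.1) = 60.22900
T̂_B = 0.531(56.7) + 0.469(70.1) = 62.98460
T̂_A − T̂_B = -2.75560

-2.756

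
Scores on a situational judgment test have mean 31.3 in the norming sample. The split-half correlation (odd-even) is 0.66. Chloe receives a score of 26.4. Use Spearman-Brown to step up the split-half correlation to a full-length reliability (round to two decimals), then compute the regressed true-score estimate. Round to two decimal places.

Spearman-Brown: ρ = 2r/(1 + r) = 2(0.66)/(1 + 0.66) = 1.320/1.66 = 0.7952 → 0.80
T̂ = 0.80(26.4) + 0.20(31.3) = 21.120 + 6.260 = 27.380 → 27.38

27.38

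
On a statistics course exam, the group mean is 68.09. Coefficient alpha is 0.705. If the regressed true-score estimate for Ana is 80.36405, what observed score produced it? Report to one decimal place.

85.5

T̂ = ρX + (1 − ρ)μ  ⇒  X = (T̂ − (1 − ρ)μ) / ρ
X = (80.36405 − 0.295 × 68.09) / 0.705 = (80.36405 − 20.08655) / 0.705 = 60.27750 / 0.705 = 85.500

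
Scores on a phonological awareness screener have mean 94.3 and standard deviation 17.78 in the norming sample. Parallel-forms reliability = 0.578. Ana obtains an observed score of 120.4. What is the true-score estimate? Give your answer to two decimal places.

T̂ = 0.578(120.4) + 0.422(94.3) = 69.5912 + 39.7946 = 109.386 → 109.39

109.39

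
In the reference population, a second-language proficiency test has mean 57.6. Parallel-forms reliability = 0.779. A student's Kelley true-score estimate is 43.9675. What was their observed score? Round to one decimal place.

40.1

T̂ = ρX + (1 − ρ)μ  ⇒  X = (T̂ − (1 − ρ)μ) / ρ
X = (43.9675 − 0.221 × 57.6) / 0.779 = (43.9675 − 12.7296) / 0.779 = 31.2379 / 0.779 = 40.100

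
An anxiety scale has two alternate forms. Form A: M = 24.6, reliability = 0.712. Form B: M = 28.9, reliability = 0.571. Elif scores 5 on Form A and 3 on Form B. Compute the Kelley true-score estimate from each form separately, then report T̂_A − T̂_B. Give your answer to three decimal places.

-3.466

T̂_A = 0.712(5) + 0.288(24.6) = 10.64480
T̂_B = 0.571(3) + 0.429(28.9) = 14.11110
T̂_A − T̂_B = -3.46630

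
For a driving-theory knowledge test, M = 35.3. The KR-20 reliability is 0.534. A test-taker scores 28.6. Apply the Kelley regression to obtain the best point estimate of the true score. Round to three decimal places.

T̂ = 0.534(28.6) + 0.466(35.3) = 15.2724 + 16.4498 = 31.7222 → 31.722

31.722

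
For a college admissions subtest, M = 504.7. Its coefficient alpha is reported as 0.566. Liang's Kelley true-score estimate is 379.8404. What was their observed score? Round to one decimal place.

T̂ = ρX + (1 − ρ)μ  ⇒  X = (T̂ − (1 − ρ)μ) / ρ
X = (379.8404 − 0.434 × 504.7) / 0.566 = (379.8404 − 219.0398) / 0.566 = 160.8006 / 0.566 = 284.100

284.1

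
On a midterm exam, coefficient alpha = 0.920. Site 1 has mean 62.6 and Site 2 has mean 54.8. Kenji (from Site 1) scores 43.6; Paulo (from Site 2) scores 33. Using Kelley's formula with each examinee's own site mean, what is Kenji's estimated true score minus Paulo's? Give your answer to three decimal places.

T̂_Kenji = 0.920(43.6) + 0.080(62.6) = 45.12000
T̂_Paulo = 0.920(33) + 0.080(54.8) = 34.74400
Difference = 45.12000 − 34.74400 = 10.37600

10.376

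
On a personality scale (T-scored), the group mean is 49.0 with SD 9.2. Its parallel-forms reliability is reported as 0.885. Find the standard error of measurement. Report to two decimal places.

SEM = SD · √(1 − ρ) = 9.2 × √0.115 = 9.2 × 0.3391 = 3.120

3.12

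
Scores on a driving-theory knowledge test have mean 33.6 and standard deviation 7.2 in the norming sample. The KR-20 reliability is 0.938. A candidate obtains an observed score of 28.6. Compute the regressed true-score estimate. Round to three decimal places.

Regress the observed score toward the mean by the unreliability: T̂ = 0.938·28.6 + 0.062·33.6 = 26.8268 + 2.0832 = 28.9100.

28.910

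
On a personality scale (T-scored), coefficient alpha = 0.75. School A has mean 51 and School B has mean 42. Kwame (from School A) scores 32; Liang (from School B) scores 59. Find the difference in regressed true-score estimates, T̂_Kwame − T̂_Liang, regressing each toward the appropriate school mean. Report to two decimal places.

-18.00

T̂_Kwame = 0.75(32) + 0.25(51) = 36.7500
T̂_Liang = 0.75(59) + 0.25(42) = 54.7500
Difference = 36.7500 − 54.7500 = -18.0000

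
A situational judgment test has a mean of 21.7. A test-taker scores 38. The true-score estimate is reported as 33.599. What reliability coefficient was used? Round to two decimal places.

0.73

T̂ = ρX + (1 − ρ)μ  ⇒  T̂ − μ = ρ(X − μ)
ρ = (T̂ − μ)/(X − μ) = (33.599 − 21.7) / (38 − 21.7) = 11.899 / 16.3 = 0.7300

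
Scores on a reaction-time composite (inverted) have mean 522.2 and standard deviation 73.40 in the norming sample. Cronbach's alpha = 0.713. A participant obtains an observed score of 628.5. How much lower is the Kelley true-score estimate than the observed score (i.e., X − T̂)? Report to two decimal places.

T̂ = ρX + (1 − ρ)μ
  = 0.713 × 628.5 + 0.287 × 522.2
  = 448.1205 + 149.8714
  = 597.9919
  ≈ 597.992
X − T̂ = 628.5 − 597.992 = 30.508 → 30.51

30.51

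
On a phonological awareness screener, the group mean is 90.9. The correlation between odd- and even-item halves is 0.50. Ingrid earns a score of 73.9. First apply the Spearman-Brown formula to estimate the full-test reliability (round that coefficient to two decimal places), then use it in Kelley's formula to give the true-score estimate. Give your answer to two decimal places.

Spearman-Brown: ρ = 2r/(1 + r) = 2(0.50)/(1 + 0.50) = 1.000/1.50 = 0.6667 → 0.67
T̂ = 0.67(73.9) + 0.33(90.9) = 49.513 + 29.997 = 79.510 → 79.51

79.51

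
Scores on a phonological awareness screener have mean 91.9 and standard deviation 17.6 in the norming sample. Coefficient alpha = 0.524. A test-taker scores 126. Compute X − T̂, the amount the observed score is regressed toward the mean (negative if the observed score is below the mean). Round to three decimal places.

T̂ = 0.524(126) + 0.476(91.9) = 66.024 + 43.7444 = 109.76840 → 109.7684
X − T̂ = 126 − 109.7684 = 16.2316 → 16.232

16.232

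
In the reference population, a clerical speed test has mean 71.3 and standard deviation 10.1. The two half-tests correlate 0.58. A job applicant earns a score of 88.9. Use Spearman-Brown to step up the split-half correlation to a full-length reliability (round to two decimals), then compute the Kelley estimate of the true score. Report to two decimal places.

Spearman-Brown: ρ = 2r/(1 + r) = 2(0.58)/(1 + 0.58) = 1.160/1.58 = 0.7342 → 0.73
T̂ = ρX + (1 − ρ)μ
  = 0.73 × 88.9 + 0.27 × 71.3
  = 64.897 + 19.251
  = 84.148
  ≈ 84.15

84.15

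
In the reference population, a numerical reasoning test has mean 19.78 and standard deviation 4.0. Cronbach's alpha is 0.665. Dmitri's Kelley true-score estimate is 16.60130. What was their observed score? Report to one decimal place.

T̂ = ρX + (1 − ρ)μ  ⇒  X = (T̂ − (1 − ρ)μ) / ρ
X = (16.60130 − 0.335 × 19.78) / 0.665 = (16.60130 − 6.62630) / 0.665 = 9.97500 / 0.665 = 15.000

15.0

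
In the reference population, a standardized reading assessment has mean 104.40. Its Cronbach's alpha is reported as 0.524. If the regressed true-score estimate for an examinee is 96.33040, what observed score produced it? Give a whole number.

89

T̂ = ρX + (1 − ρ)μ  ⇒  X = (T̂ − (1 − ρ)μ) / ρ
X = (96.33040 − 0.476 × 104.40) / 0.524 = (96.33040 − 49.69440) / 0.524 = 46.63600 / 0.524 = 89.00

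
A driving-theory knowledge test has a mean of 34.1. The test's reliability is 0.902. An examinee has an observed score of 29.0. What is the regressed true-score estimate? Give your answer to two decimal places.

29.50

Kelley's formula gives T̂ = 0.902·29.0 + 0.098·34.1 = 26.1580 + 3.3418 = 29.500.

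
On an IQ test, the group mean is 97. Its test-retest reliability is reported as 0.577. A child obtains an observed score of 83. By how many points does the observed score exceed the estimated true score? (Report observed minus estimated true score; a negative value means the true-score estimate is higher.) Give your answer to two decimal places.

-5.92

T̂ = ρX + (1 − ρ)μ
  = 0.577 × 83 + 0.423 × 97
  = 47.891 + 41.031
  = 88.9220
  ≈ 88.922
X − T̂ = 83 − 88.922 = -5.922 → -5.92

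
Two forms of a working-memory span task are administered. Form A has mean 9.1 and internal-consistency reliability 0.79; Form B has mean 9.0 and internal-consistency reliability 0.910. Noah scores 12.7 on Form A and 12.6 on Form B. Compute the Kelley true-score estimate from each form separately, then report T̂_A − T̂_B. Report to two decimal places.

-0.33

T̂_A = 0.79(12.7) + 0.21(9.1) = 11.9440
T̂_B = 0.910(12.6) + 0.090(9.0) = 12.2760
T̂_A − T̂_B = -0.3320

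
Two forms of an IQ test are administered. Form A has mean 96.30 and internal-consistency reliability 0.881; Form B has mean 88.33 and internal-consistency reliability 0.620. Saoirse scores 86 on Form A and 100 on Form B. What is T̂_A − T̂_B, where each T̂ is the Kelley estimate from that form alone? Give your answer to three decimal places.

T̂_A = 0.881(86) + 0.119(96.30) = 87.22570
T̂_B = 0.620(100) + 0.380(88.33) = 95.56540
T̂_A − T̂_B = -8.33970

-8.340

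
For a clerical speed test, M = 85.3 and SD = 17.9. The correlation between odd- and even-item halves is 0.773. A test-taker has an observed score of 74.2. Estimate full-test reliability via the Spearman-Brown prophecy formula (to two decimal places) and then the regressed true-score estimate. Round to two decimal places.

75.64

Spearman-Brown: ρ = 2r/(1 + r) = 2(0.773)/(1 + 0.773) = 1.5460/1.773 = 0.8720 → 0.87
T̂ = ρX + (1 − ρ)μ
  = 0.87 × 74.2 + 0.13 × 85.3
  = 64.554 + 11.089
  = 75.643
  ≈ 75.64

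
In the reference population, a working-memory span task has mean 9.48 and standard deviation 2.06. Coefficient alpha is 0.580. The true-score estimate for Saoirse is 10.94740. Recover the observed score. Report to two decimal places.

12.01

T̂ = ρX + (1 − ρ)μ  ⇒  X = (T̂ − (1 − ρ)μ) / ρ
X = (10.94740 − 0.420 × 9.48) / 0.580 = (10.94740 − 3.98160) / 0.580 = 6.96580 / 0.580 = 12.0100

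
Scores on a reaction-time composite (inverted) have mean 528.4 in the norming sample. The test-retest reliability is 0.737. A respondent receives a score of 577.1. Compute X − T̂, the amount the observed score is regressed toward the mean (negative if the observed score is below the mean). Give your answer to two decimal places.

T̂ = ρX + (1 − ρ)μ
  = 0.737 × 577.1 + 0.263 × 528.4
  = 425.3227 + 138.9692
  = 564.2919
  ≈ 564.292
X − T̂ = 577.1 − 564.292 = 12.808 → 12.81

12.81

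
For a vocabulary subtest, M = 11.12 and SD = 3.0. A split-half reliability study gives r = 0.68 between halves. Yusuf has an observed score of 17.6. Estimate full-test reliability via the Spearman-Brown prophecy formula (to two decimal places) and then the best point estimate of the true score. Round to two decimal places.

16.37

Spearman-Brown: ρ = 2r/(1 + r) = 2(0.68)/(1 + 0.68) = 1.360/1.68 = 0.8095 → 0.81
T̂ = ρX + (1 − ρ)μ
  = 0.81 × 17.6 + 0.19 × 11.12
  = 14.256 + 2.1128
  = 16.369
  ≈ 16.37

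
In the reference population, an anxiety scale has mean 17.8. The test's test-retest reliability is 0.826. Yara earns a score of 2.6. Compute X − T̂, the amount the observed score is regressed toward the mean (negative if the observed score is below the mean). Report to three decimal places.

-2.645

Weight the observed score by reliability and the mean by (1 − reliability): T̂ = 0.826·2.6 + 0.174·17.8 = 2.1476 + 3.0972 = 5.24480.
X − T̂ = 2.6 − 5.2448 = -2.6448 → -2.645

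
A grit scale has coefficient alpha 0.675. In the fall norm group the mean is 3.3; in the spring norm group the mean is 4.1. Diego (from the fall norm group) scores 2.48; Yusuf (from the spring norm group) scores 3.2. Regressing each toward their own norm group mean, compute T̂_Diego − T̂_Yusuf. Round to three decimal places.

T̂_Diego = 0.675(2.48) + 0.325(3.3) = 2.74650
T̂_Yusuf = 0.675(3.2) + 0.325(4.1) = 3.49250
Difference = 2.74650 − 3.49250 = -0.74600

-0.746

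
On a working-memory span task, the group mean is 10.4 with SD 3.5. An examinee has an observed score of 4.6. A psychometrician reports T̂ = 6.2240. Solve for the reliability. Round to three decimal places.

0.720

T̂ = ρX + (1 − ρ)μ  ⇒  T̂ − μ = ρ(X − μ)
ρ = (T̂ − μ)/(X − μ) = (6.2240 − 10.4) / (4.6 − 10.4) = -4.1760 / -5.8 = 0.72000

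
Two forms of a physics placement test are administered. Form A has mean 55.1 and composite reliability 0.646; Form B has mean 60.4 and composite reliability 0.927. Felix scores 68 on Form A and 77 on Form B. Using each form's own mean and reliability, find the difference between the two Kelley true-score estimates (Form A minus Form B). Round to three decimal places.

-12.355

T̂_A = 0.646(68) + 0.354(55.1) = 63.43340
T̂_B = 0.927(77) + 0.073(60.4) = 75.78820
T̂_A − T̂_B = -12.35480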